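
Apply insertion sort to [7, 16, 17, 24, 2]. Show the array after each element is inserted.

First element 7 is already 'sorted'
Insert 16: shifted 0 elements -> [7, 16, 17, 24, 2]
Insert 17: shifted 0 elements -> [7, 16, 17, 24, 2]
Insert 24: shifted 0 elements -> [7, 16, 17, 24, 2]
Insert 2: shifted 4 elements -> [2, 7, 16, 17, 24]


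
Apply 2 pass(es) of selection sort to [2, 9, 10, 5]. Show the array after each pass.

Pass 1: Select minimum 2 at index 0, swap -> [2, 9, 10, 5]
Pass 2: Select minimum 5 at index 3, swap -> [2, 5, 10, 9]


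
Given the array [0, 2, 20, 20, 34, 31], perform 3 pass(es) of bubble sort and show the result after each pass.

After pass 1: [0, 2, 20, 20, 31, 34] (1 swaps)
After pass 2: [0, 2, 20, 20, 31, 34] (0 swaps)
After pass 3: [0, 2, 20, 20, 31, 34] (0 swaps)
Total swaps: 1


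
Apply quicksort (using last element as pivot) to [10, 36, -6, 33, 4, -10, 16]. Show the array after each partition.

Partition 1: pivot=16 at index 4 -> [10, -6, 4, -10, 16, 33, 36]
Partition 2: pivot=-10 at index 0 -> [-10, -6, 4, 10, 16, 33, 36]
Partition 3: pivot=10 at index 3 -> [-10, -6, 4, 10, 16, 33, 36]
Partition 4: pivot=4 at index 2 -> [-10, -6, 4, 10, 16, 33, 36]
Partition 5: pivot=36 at index 6 -> [-10, -6, 4, 10, 16, 33, 36]


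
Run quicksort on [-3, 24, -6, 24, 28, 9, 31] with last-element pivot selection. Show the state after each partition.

Partition 1: pivot=31 at index 6 -> [-3, 24, -6, 24, 28, 9, 31]
Partition 2: pivot=9 at index 2 -> [-3, -6, 9, 24, 28, 24, 31]
Partition 3: pivot=-6 at index 0 -> [-6, -3, 9, 24, 28, 24, 31]
Partition 4: pivot=24 at index 4 -> [-6, -3, 9, 24, 24, 28, 31]


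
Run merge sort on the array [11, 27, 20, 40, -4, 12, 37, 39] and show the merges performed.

Divide and conquer:
  Merge [11] + [27] -> [11, 27]
  Merge [20] + [40] -> [20, 40]
  Merge [11, 27] + [20, 40] -> [11, 20, 27, 40]
  Merge [-4] + [12] -> [-4, 12]
  Merge [37] + [39] -> [37, 39]
  Merge [-4, 12] + [37, 39] -> [-4, 12, 37, 39]
  Merge [11, 20, 27, 40] + [-4, 12, 37, 39] -> [-4, 11, 12, 20, 27, 37, 39, 40]


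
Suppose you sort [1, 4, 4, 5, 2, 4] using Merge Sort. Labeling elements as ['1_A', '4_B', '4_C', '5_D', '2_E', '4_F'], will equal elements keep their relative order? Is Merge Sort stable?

Trace Merge Sort on the labeled array (the key is the number; the letter only tracks identity):
  Merge [4_B] + [4_C] -> [4_B, 4_C]
  Merge [1_A] + [4_B, 4_C] -> [1_A, 4_B, 4_C]
  Merge [2_E] + [4_F] -> [2_E, 4_F]
  Merge [5_D] + [2_E, 4_F] -> [2_E, 4_F, 5_D]
  Merge [1_A, 4_B, 4_C] + [2_E, 4_F, 5_D] -> [1_A, 2_E, 4_B, 4_C, 4_F, 5_D]
Final order: [1_A, 2_E, 4_B, 4_C, 4_F, 5_D]
Equal keys:
  value 4: originally 4_B, 4_C, 4_F; after sorting 4_B, 4_C, 4_F -> order preserved
All equal keys kept their original relative order. Merge Sort is stable: when the heads of the two halves are equal the merge takes from the left half first.
Answer: Stable


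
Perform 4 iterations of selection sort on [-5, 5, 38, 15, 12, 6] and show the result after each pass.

Pass 1: Select minimum -5 at index 0, swap -> [-5, 5, 38, 15, 12, 6]
Pass 2: Select minimum 5 at index 1, swap -> [-5, 5, 38, 15, 12, 6]
Pass 3: Select minimum 6 at index 5, swap -> [-5, 5, 6, 15, 12, 38]
Pass 4: Select minimum 12 at index 4, swap -> [-5, 5, 6, 12, 15, 38]


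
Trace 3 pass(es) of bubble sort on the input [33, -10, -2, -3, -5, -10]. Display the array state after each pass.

After pass 1: [-10, -2, -3, -5, -10, 33] (5 swaps)
After pass 2: [-10, -3, -5, -10, -2, 33] (3 swaps)
After pass 3: [-10, -5, -10, -3, -2, 33] (2 swaps)
Total swaps: 10


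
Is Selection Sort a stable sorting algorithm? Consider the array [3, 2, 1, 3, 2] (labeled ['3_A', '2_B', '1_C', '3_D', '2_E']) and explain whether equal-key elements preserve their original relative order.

Trace Selection Sort on the labeled array (the key is the number; the letter only tracks identity):
  Pass 1: minimum of unsorted part is 1_C at index 2; swap it with 3_A at index 0 -> [1_C, 2_B, 3_A, 3_D, 2_E]
  Pass 2: minimum 2_B is already at index 1; no swap -> [1_C, 2_B, 3_A, 3_D, 2_E]
  Pass 3: minimum of unsorted part is 2_E at index 4; swap it with 3_A at index 2 -> [1_C, 2_B, 2_E, 3_D, 3_A]
  Pass 4: minimum 3_D is already at index 3; no swap -> [1_C, 2_B, 2_E, 3_D, 3_A]
Final order: [1_C, 2_B, 2_E, 3_D, 3_A]
Equal keys:
  value 2: originally 2_B, 2_E; after sorting 2_B, 2_E -> order preserved
  value 3: originally 3_A, 3_D; after sorting 3_D, 3_A -> order changed
Equal keys were reordered, so Selection Sort is not stable: the long-range swap that moves the minimum into place can carry an element past an equal key. (One such input is enough; an unstable sort may happen to preserve order on other inputs, but it gives no guarantee.)
Answer: Not stable


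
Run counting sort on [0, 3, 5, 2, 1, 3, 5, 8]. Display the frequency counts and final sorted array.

Count array: [1, 1, 1, 2, 0, 2, 0, 0, 1]
(count[i] = number of elements equal to i)
Cumulative count: [1, 2, 3, 5, 5, 7, 7, 7, 8]
Sorted: [0, 1, 2, 3, 3, 5, 5, 8]


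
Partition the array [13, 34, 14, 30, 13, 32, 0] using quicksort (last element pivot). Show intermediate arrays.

Partition 1: pivot=0 at index 0 -> [0, 34, 14, 30, 13, 32, 13]
Partition 2: pivot=13 at index 2 -> [0, 13, 13, 30, 34, 32, 14]
Partition 3: pivot=14 at index 3 -> [0, 13, 13, 14, 34, 32, 30]
Partition 4: pivot=30 at index 4 -> [0, 13, 13, 14, 30, 32, 34]
Partition 5: pivot=34 at index 6 -> [0, 13, 13, 14, 30, 32, 34]


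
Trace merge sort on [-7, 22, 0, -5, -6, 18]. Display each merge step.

Divide and conquer:
  Merge [22] + [0] -> [0, 22]
  Merge [-7] + [0, 22] -> [-7, 0, 22]
  Merge [-6] + [18] -> [-6, 18]
  Merge [-5] + [-6, 18] -> [-6, -5, 18]
  Merge [-7, 0, 22] + [-6, -5, 18] -> [-7, -6, -5, 0, 18, 22]


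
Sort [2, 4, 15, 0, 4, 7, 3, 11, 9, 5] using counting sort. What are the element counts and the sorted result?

Count array: [1, 0, 1, 1, 2, 1, 0, 1, 0, 1, 0, 1, 0, 0, 0, 1]
(count[i] = number of elements equal to i)
Cumulative count: [1, 1, 2, 3, 5, 6, 6, 7, 7, 8, 8, 9, 9, 9, 9, 10]
Sorted: [0, 2, 3, 4, 4, 5, 7, 9, 11, 15]


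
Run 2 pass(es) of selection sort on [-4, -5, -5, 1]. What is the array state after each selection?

Pass 1: Select minimum -5 at index 1, swap -> [-5, -4, -5, 1]
Pass 2: Select minimum -5 at index 2, swap -> [-5, -5, -4, 1]


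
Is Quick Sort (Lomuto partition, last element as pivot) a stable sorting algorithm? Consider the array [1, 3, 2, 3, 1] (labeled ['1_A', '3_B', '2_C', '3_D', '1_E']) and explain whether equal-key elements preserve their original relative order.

Trace Quick Sort on the labeled array (the key is the number; the letter only tracks identity):
  Partition indices 0..4 around pivot 1_E -> [1_A, 1_E, 2_C, 3_D, 3_B]
  Partition indices 2..4 around pivot 3_B -> [1_A, 1_E, 2_C, 3_D, 3_B]
  Partition indices 2..3 around pivot 3_D -> [1_A, 1_E, 2_C, 3_D, 3_B]
Final order: [1_A, 1_E, 2_C, 3_D, 3_B]
Equal keys:
  value 1: originally 1_A, 1_E; after sorting 1_A, 1_E -> order preserved
  value 3: originally 3_B, 3_D; after sorting 3_D, 3_B -> order changed
Equal keys were reordered, so Quick Sort is not stable: partition swaps elements across long distances and can reorder equal keys. (One such input is enough; an unstable sort may happen to preserve order on other inputs, but it gives no guarantee.)
Answer: Not stable


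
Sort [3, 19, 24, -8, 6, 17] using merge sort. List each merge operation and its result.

Divide and conquer:
  Merge [19] + [24] -> [19, 24]
  Merge [3] + [19, 24] -> [3, 19, 24]
  Merge [6] + [17] -> [6, 17]
  Merge [-8] + [6, 17] -> [-8, 6, 17]
  Merge [3, 19, 24] + [-8, 6, 17] -> [-8, 3, 6, 17, 19, 24]


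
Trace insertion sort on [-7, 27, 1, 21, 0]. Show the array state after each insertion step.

First element -7 is already 'sorted'
Insert 27: shifted 0 elements -> [-7, 27, 1, 21, 0]
Insert 1: shifted 1 elements -> [-7, 1, 27, 21, 0]
Insert 21: shifted 1 elements -> [-7, 1, 21, 27, 0]
Insert 0: shifted 3 elements -> [-7, 0, 1, 21, 27]


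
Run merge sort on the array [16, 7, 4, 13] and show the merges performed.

Divide and conquer:
  Merge [16] + [7] -> [7, 16]
  Merge [4] + [13] -> [4, 13]
  Merge [7, 16] + [4, 13] -> [4, 7, 13, 16]


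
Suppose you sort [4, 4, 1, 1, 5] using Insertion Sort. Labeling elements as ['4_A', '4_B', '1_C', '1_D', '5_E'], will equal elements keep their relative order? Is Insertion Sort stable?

Trace Insertion Sort on the labeled array (the key is the number; the letter only tracks identity):
  Insert 4_B at index 1: [4_A, 4_B, 1_C, 1_D, 5_E]
  Insert 1_C at index 0: [1_C, 4_A, 4_B, 1_D, 5_E]
  Insert 1_D at index 1: [1_C, 1_D, 4_A, 4_B, 5_E]
  Insert 5_E at index 4: [1_C, 1_D, 4_A, 4_B, 5_E]
Final order: [1_C, 1_D, 4_A, 4_B, 5_E]
Equal keys:
  value 1: originally 1_C, 1_D; after sorting 1_C, 1_D -> order preserved
  value 4: originally 4_A, 4_B; after sorting 4_A, 4_B -> order preserved
All equal keys kept their original relative order. Insertion Sort is stable: elements are shifted only while they are strictly greater than the key, so a key is inserted after any equal elements already placed.
Answer: Stable


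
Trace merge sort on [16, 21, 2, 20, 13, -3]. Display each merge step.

Divide and conquer:
  Merge [21] + [2] -> [2, 21]
  Merge [16] + [2, 21] -> [2, 16, 21]
  Merge [13] + [-3] -> [-3, 13]
  Merge [20] + [-3, 13] -> [-3, 13, 20]
  Merge [2, 16, 21] + [-3, 13, 20] -> [-3, 2, 13, 16, 20, 21]


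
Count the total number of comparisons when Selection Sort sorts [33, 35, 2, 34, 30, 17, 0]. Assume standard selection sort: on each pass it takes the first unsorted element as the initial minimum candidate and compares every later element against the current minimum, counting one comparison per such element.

Pass 1: scan indices 1..6 for the minimum = 6 comparison(s); min is 0, place at index 0 -> [0, 35, 2, 34, 30, 17, 33]
Pass 2: scan indices 2..6 for the minimum = 5 comparison(s); min is 2, place at index 1 -> [0, 2, 35, 34, 30, 17, 33]
Pass 3: scan indices 3..6 for the minimum = 4 comparison(s); min is 17, place at index 2 -> [0, 2, 17, 34, 30, 35, 33]
Pass 4: scan indices 4..6 for the minimum = 3 comparison(s); min is 30, place at index 3 -> [0, 2, 17, 30, 34, 35, 33]
Pass 5: scan indices 5..6 for the minimum = 2 comparison(s); min is 33, place at index 4 -> [0, 2, 17, 30, 33, 35, 34]
Pass 6: scan indices 6..6 for the minimum = 1 comparison(s); min is 34, place at index 5 -> [0, 2, 17, 30, 33, 34, 35]
Selection sort always scans the whole unsorted suffix, so the count is (n-1) + (n-2) + ... + 1 = n(n-1)/2 = 7*6/2 = 21 regardless of the input order.
Total comparisons: 6 + 5 + 4 + 3 + 2 + 1 = 21


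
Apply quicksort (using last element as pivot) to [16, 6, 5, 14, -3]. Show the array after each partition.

Partition 1: pivot=-3 at index 0 -> [-3, 6, 5, 14, 16]
Partition 2: pivot=16 at index 4 -> [-3, 6, 5, 14, 16]
Partition 3: pivot=14 at index 3 -> [-3, 6, 5, 14, 16]
Partition 4: pivot=5 at index 1 -> [-3, 5, 6, 14, 16]


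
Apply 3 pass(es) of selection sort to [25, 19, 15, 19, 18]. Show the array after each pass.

Pass 1: Select minimum 15 at index 2, swap -> [15, 19, 25, 19, 18]
Pass 2: Select minimum 18 at index 4, swap -> [15, 18, 25, 19, 19]
Pass 3: Select minimum 19 at index 3, swap -> [15, 18, 19, 25, 19]


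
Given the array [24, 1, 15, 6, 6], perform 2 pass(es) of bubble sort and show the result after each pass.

After pass 1: [1, 15, 6, 6, 24] (4 swaps)
After pass 2: [1, 6, 6, 15, 24] (2 swaps)
Total swaps: 6


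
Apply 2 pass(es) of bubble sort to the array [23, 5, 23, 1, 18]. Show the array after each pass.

After pass 1: [5, 23, 1, 18, 23] (3 swaps)
After pass 2: [5, 1, 18, 23, 23] (2 swaps)
Total swaps: 5


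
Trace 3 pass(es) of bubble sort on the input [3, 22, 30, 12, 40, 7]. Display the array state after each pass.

After pass 1: [3, 22, 12, 30, 7, 40] (2 swaps)
After pass 2: [3, 12, 22, 7, 30, 40] (2 swaps)
After pass 3: [3, 12, 7, 22, 30, 40] (1 swaps)
Total swaps: 5


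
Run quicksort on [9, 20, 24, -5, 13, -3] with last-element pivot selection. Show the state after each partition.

Partition 1: pivot=-3 at index 1 -> [-5, -3, 24, 9, 13, 20]
Partition 2: pivot=20 at index 4 -> [-5, -3, 9, 13, 20, 24]
Partition 3: pivot=13 at index 3 -> [-5, -3, 9, 13, 20, 24]


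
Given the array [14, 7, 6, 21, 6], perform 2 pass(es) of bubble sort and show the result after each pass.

After pass 1: [7, 6, 14, 6, 21] (3 swaps)
After pass 2: [6, 7, 6, 14, 21] (2 swaps)
Total swaps: 5


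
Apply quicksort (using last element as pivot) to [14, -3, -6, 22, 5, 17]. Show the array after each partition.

Partition 1: pivot=17 at index 4 -> [14, -3, -6, 5, 17, 22]
Partition 2: pivot=5 at index 2 -> [-3, -6, 5, 14, 17, 22]
Partition 3: pivot=-6 at index 0 -> [-6, -3, 5, 14, 17, 22]


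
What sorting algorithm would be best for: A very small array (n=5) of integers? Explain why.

Best choice: Insertion sort
Reason: For tiny inputs the O(n^2) overhead is negligible and insertion sort has minimal constant factors


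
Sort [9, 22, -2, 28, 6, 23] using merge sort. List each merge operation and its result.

Divide and conquer:
  Merge [22] + [-2] -> [-2, 22]
  Merge [9] + [-2, 22] -> [-2, 9, 22]
  Merge [6] + [23] -> [6, 23]
  Merge [28] + [6, 23] -> [6, 23, 28]
  Merge [-2, 9, 22] + [6, 23, 28] -> [-2, 6, 9, 22, 23, 28]


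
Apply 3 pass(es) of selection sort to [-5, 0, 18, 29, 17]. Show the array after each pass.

Pass 1: Select minimum -5 at index 0, swap -> [-5, 0, 18, 29, 17]
Pass 2: Select minimum 0 at index 1, swap -> [-5, 0, 18, 29, 17]
Pass 3: Select minimum 17 at index 4, swap -> [-5, 0, 17, 29, 18]


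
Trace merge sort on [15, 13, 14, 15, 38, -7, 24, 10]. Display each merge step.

Divide and conquer:
  Merge [15] + [13] -> [13, 15]
  Merge [14] + [15] -> [14, 15]
  Merge [13, 15] + [14, 15] -> [13, 14, 15, 15]
  Merge [38] + [-7] -> [-7, 38]
  Merge [24] + [10] -> [10, 24]
  Merge [-7, 38] + [10, 24] -> [-7, 10, 24, 38]
  Merge [13, 14, 15, 15] + [-7, 10, 24, 38] -> [-7, 10, 13, 14, 15, 15, 24, 38]


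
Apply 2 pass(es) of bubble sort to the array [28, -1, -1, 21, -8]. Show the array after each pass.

After pass 1: [-1, -1, 21, -8, 28] (4 swaps)
After pass 2: [-1, -1, -8, 21, 28] (1 swaps)
Total swaps: 5


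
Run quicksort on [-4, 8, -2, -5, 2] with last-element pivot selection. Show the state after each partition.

Partition 1: pivot=2 at index 3 -> [-4, -2, -5, 2, 8]
Partition 2: pivot=-5 at index 0 -> [-5, -2, -4, 2, 8]
Partition 3: pivot=-4 at index 1 -> [-5, -4, -2, 2, 8]


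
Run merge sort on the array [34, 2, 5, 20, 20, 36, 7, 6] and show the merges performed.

Divide and conquer:
  Merge [34] + [2] -> [2, 34]
  Merge [5] + [20] -> [5, 20]
  Merge [2, 34] + [5, 20] -> [2, 5, 20, 34]
  Merge [20] + [36] -> [20, 36]
  Merge [7] + [6] -> [6, 7]
  Merge [20, 36] + [6, 7] -> [6, 7, 20, 36]
  Merge [2, 5, 20, 34] + [6, 7, 20, 36] -> [2, 5, 6, 7, 20, 20, 34, 36]


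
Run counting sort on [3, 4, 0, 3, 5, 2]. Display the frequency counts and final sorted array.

Count array: [1, 0, 1, 2, 1, 1]
(count[i] = number of elements equal to i)
Cumulative count: [1, 1, 2, 4, 5, 6]
Sorted: [0, 2, 3, 3, 4, 5]


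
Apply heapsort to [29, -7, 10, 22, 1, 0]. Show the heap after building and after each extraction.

Build heap: [29, 22, 10, -7, 1, 0]
Extract 29: [22, 1, 10, -7, 0, 29]
Extract 22: [10, 1, 0, -7, 22, 29]
Extract 10: [1, -7, 0, 10, 22, 29]
Extract 1: [0, -7, 1, 10, 22, 29]
Extract 0: [-7, 0, 1, 10, 22, 29]


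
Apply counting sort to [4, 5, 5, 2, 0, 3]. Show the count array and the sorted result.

Count array: [1, 0, 1, 1, 1, 2]
(count[i] = number of elements equal to i)
Cumulative count: [1, 1, 2, 3, 4, 6]
Sorted: [0, 2, 3, 4, 5, 5]


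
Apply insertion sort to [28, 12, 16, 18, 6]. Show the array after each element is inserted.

First element 28 is already 'sorted'
Insert 12: shifted 1 elements -> [12, 28, 16, 18, 6]
Insert 16: shifted 1 elements -> [12, 16, 28, 18, 6]
Insert 18: shifted 1 elements -> [12, 16, 18, 28, 6]
Insert 6: shifted 4 elements -> [6, 12, 16, 18, 28]


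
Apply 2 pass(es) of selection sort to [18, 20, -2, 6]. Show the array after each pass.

Pass 1: Select minimum -2 at index 2, swap -> [-2, 20, 18, 6]
Pass 2: Select minimum 6 at index 3, swap -> [-2, 6, 18, 20]


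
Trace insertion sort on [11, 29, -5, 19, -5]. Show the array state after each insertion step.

First element 11 is already 'sorted'
Insert 29: shifted 0 elements -> [11, 29, -5, 19, -5]
Insert -5: shifted 2 elements -> [-5, 11, 29, 19, -5]
Insert 19: shifted 1 elements -> [-5, 11, 19, 29, -5]
Insert -5: shifted 3 elements -> [-5, -5, 11, 19, 29]


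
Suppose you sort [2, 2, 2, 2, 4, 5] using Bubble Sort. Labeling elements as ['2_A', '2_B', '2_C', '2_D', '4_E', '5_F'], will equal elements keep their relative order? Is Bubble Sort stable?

Trace Bubble Sort on the labeled array (the key is the number; the letter only tracks identity):
  After pass 1: [2_A, 2_B, 2_C, 2_D, 4_E, 5_F] (no swaps, done)
Final order: [2_A, 2_B, 2_C, 2_D, 4_E, 5_F]
Equal keys:
  value 2: originally 2_A, 2_B, 2_C, 2_D; after sorting 2_A, 2_B, 2_C, 2_D -> order preserved
All equal keys kept their original relative order. Bubble Sort is stable: it only swaps adjacent elements when the left one is strictly greater, so equal keys never move past each other.
Answer: Stable


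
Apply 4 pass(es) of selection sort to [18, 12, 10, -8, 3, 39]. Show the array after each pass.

Pass 1: Select minimum -8 at index 3, swap -> [-8, 12, 10, 18, 3, 39]
Pass 2: Select minimum 3 at index 4, swap -> [-8, 3, 10, 18, 12, 39]
Pass 3: Select minimum 10 at index 2, swap -> [-8, 3, 10, 18, 12, 39]
Pass 4: Select minimum 12 at index 4, swap -> [-8, 3, 10, 12, 18, 39]


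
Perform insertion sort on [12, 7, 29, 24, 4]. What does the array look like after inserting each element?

First element 12 is already 'sorted'
Insert 7: shifted 1 elements -> [7, 12, 29, 24, 4]
Insert 29: shifted 0 elements -> [7, 12, 29, 24, 4]
Insert 24: shifted 1 elements -> [7, 12, 24, 29, 4]
Insert 4: shifted 4 elements -> [4, 7, 12, 24, 29]


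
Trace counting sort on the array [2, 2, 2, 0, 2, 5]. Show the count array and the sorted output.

Count array: [1, 0, 4, 0, 0, 1]
(count[i] = number of elements equal to i)
Cumulative count: [1, 1, 5, 5, 5, 6]
Sorted: [0, 2, 2, 2, 2, 5]


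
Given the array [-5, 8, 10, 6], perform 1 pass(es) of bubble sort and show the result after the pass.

After pass 1: [-5, 8, 6, 10] (1 swaps)
Total swaps: 1


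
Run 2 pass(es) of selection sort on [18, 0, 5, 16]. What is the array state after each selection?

Pass 1: Select minimum 0 at index 1, swap -> [0, 18, 5, 16]
Pass 2: Select minimum 5 at index 2, swap -> [0, 5, 18, 16]


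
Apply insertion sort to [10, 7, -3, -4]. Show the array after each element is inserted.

First element 10 is already 'sorted'
Insert 7: shifted 1 elements -> [7, 10, -3, -4]
Insert -3: shifted 2 elements -> [-3, 7, 10, -4]
Insert -4: shifted 3 elements -> [-4, -3, 7, 10]


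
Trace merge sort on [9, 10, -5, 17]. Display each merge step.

Divide and conquer:
  Merge [9] + [10] -> [9, 10]
  Merge [-5] + [17] -> [-5, 17]
  Merge [9, 10] + [-5, 17] -> [-5, 9, 10, 17]


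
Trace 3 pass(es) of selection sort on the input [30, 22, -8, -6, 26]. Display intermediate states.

Pass 1: Select minimum -8 at index 2, swap -> [-8, 22, 30, -6, 26]
Pass 2: Select minimum -6 at index 3, swap -> [-8, -6, 30, 22, 26]
Pass 3: Select minimum 22 at index 3, swap -> [-8, -6, 22, 30, 26]


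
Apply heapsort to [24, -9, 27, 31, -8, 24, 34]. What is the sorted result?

Build heap: [34, 31, 27, -9, -8, 24, 24]
Extract 34: [31, 24, 27, -9, -8, 24, 34]
Extract 31: [27, 24, 24, -9, -8, 31, 34]
Extract 27: [24, -8, 24, -9, 27, 31, 34]
Extract 24: [24, -8, -9, 24, 27, 31, 34]
Extract 24: [-8, -9, 24, 24, 27, 31, 34]
Extract -8: [-9, -8, 24, 24, 27, 31, 34]


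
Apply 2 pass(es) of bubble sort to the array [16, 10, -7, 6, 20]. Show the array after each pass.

After pass 1: [10, -7, 6, 16, 20] (3 swaps)
After pass 2: [-7, 6, 10, 16, 20] (2 swaps)
Total swaps: 5


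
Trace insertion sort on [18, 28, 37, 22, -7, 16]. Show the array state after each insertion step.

First element 18 is already 'sorted'
Insert 28: shifted 0 elements -> [18, 28, 37, 22, -7, 16]
Insert 37: shifted 0 elements -> [18, 28, 37, 22, -7, 16]
Insert 22: shifted 2 elements -> [18, 22, 28, 37, -7, 16]
Insert -7: shifted 4 elements -> [-7, 18, 22, 28, 37, 16]
Insert 16: shifted 4 elements -> [-7, 16, 18, 22, 28, 37]


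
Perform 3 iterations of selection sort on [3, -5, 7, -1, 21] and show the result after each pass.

Pass 1: Select minimum -5 at index 1, swap -> [-5, 3, 7, -1, 21]
Pass 2: Select minimum -1 at index 3, swap -> [-5, -1, 7, 3, 21]
Pass 3: Select minimum 3 at index 3, swap -> [-5, -1, 3, 7, 21]


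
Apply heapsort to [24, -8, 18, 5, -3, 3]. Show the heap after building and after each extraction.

Build heap: [24, 5, 18, -8, -3, 3]
Extract 24: [18, 5, 3, -8, -3, 24]
Extract 18: [5, -3, 3, -8, 18, 24]
Extract 5: [3, -3, -8, 5, 18, 24]
Extract 3: [-3, -8, 3, 5, 18, 24]
Extract -3: [-8, -3, 3, 5, 18, 24]


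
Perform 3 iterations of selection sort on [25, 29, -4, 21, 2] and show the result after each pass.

Pass 1: Select minimum -4 at index 2, swap -> [-4, 29, 25, 21, 2]
Pass 2: Select minimum 2 at index 4, swap -> [-4, 2, 25, 21, 29]
Pass 3: Select minimum 21 at index 3, swap -> [-4, 2, 21, 25, 29]


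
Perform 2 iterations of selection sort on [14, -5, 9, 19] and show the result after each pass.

Pass 1: Select minimum -5 at index 1, swap -> [-5, 14, 9, 19]
Pass 2: Select minimum 9 at index 2, swap -> [-5, 9, 14, 19]


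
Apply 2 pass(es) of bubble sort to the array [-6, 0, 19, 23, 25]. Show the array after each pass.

After pass 1: [-6, 0, 19, 23, 25] (0 swaps)
After pass 2: [-6, 0, 19, 23, 25] (0 swaps)
Total swaps: 0


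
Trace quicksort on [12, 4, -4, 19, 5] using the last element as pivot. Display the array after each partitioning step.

Partition 1: pivot=5 at index 2 -> [4, -4, 5, 19, 12]
Partition 2: pivot=-4 at index 0 -> [-4, 4, 5, 19, 12]
Partition 3: pivot=12 at index 3 -> [-4, 4, 5, 12, 19]


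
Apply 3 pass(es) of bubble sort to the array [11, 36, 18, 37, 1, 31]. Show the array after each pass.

After pass 1: [11, 18, 36, 1, 31, 37] (3 swaps)
After pass 2: [11, 18, 1, 31, 36, 37] (2 swaps)
After pass 3: [11, 1, 18, 31, 36, 37] (1 swaps)
Total swaps: 6


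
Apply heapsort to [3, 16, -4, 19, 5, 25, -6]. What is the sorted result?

Build heap: [25, 19, 3, 16, 5, -4, -6]
Extract 25: [19, 16, 3, -6, 5, -4, 25]
Extract 19: [16, 5, 3, -6, -4, 19, 25]
Extract 16: [5, -4, 3, -6, 16, 19, 25]
Extract 5: [3, -4, -6, 5, 16, 19, 25]
Extract 3: [-4, -6, 3, 5, 16, 19, 25]
Extract -4: [-6, -4, 3, 5, 16, 19, 25]


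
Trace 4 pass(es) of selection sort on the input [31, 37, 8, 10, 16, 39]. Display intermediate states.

Pass 1: Select minimum 8 at index 2, swap -> [8, 37, 31, 10, 16, 39]
Pass 2: Select minimum 10 at index 3, swap -> [8, 10, 31, 37, 16, 39]
Pass 3: Select minimum 16 at index 4, swap -> [8, 10, 16, 37, 31, 39]
Pass 4: Select minimum 31 at index 4, swap -> [8, 10, 16, 31, 37, 39]


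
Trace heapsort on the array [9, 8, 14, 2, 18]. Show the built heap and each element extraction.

Build heap: [18, 9, 14, 2, 8]
Extract 18: [14, 9, 8, 2, 18]
Extract 14: [9, 2, 8, 14, 18]
Extract 9: [8, 2, 9, 14, 18]
Extract 8: [2, 8, 9, 14, 18]


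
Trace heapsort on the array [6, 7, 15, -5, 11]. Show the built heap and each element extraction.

Build heap: [15, 11, 6, -5, 7]
Extract 15: [11, 7, 6, -5, 15]
Extract 11: [7, -5, 6, 11, 15]
Extract 7: [6, -5, 7, 11, 15]
Extract 6: [-5, 6, 7, 11, 15]


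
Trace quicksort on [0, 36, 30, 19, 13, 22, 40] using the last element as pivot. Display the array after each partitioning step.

Partition 1: pivot=40 at index 6 -> [0, 36, 30, 19, 13, 22, 40]
Partition 2: pivot=22 at index 3 -> [0, 19, 13, 22, 30, 36, 40]
Partition 3: pivot=13 at index 1 -> [0, 13, 19, 22, 30, 36, 40]
Partition 4: pivot=36 at index 5 -> [0, 13, 19, 22, 30, 36, 40]


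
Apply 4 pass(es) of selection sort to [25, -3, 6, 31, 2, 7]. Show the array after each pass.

Pass 1: Select minimum -3 at index 1, swap -> [-3, 25, 6, 31, 2, 7]
Pass 2: Select minimum 2 at index 4, swap -> [-3, 2, 6, 31, 25, 7]
Pass 3: Select minimum 6 at index 2, swap -> [-3, 2, 6, 31, 25, 7]
Pass 4: Select minimum 7 at index 5, swap -> [-3, 2, 6, 7, 25, 31]


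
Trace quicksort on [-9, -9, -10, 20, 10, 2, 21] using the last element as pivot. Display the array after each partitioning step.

Partition 1: pivot=21 at index 6 -> [-9, -9, -10, 20, 10, 2, 21]
Partition 2: pivot=2 at index 3 -> [-9, -9, -10, 2, 10, 20, 21]
Partition 3: pivot=-10 at index 0 -> [-10, -9, -9, 2, 10, 20, 21]
Partition 4: pivot=-9 at index 2 -> [-10, -9, -9, 2, 10, 20, 21]
Partition 5: pivot=20 at index 5 -> [-10, -9, -9, 2, 10, 20, 21]


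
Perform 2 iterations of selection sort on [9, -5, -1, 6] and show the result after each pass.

Pass 1: Select minimum -5 at index 1, swap -> [-5, 9, -1, 6]
Pass 2: Select minimum -1 at index 2, swap -> [-5, -1, 9, 6]


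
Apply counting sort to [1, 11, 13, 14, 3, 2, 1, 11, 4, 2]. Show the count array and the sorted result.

Count array: [0, 2, 2, 1, 1, 0, 0, 0, 0, 0, 0, 2, 0, 1, 1]
(count[i] = number of elements equal to i)
Cumulative count: [0, 2, 4, 5, 6, 6, 6, 6, 6, 6, 6, 8, 8, 9, 10]
Sorted: [1, 1, 2, 2, 3, 4, 11, 11, 13, 14]


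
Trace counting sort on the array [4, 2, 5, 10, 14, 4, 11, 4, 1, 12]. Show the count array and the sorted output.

Count array: [0, 1, 1, 0, 3, 1, 0, 0, 0, 0, 1, 1, 1, 0, 1]
(count[i] = number of elements equal to i)
Cumulative count: [0, 1, 2, 2, 5, 6, 6, 6, 6, 6, 7, 8, 9, 9, 10]
Sorted: [1, 2, 4, 4, 4, 5, 10, 11, 12, 14]


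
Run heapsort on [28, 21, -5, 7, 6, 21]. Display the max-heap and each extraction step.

Build heap: [28, 21, 21, 7, 6, -5]
Extract 28: [21, 7, 21, -5, 6, 28]
Extract 21: [21, 7, 6, -5, 21, 28]
Extract 21: [7, -5, 6, 21, 21, 28]
Extract 7: [6, -5, 7, 21, 21, 28]
Extract 6: [-5, 6, 7, 21, 21, 28]


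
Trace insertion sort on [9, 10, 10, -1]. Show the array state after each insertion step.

First element 9 is already 'sorted'
Insert 10: shifted 0 elements -> [9, 10, 10, -1]
Insert 10: shifted 0 elements -> [9, 10, 10, -1]
Insert -1: shifted 3 elements -> [-1, 9, 10, 10]


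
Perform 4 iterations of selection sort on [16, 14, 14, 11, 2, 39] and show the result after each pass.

Pass 1: Select minimum 2 at index 4, swap -> [2, 14, 14, 11, 16, 39]
Pass 2: Select minimum 11 at index 3, swap -> [2, 11, 14, 14, 16, 39]
Pass 3: Select minimum 14 at index 2, swap -> [2, 11, 14, 14, 16, 39]
Pass 4: Select minimum 14 at index 3, swap -> [2, 11, 14, 14, 16, 39]


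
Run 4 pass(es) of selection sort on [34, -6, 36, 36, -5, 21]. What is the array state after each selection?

Pass 1: Select minimum -6 at index 1, swap -> [-6, 34, 36, 36, -5, 21]
Pass 2: Select minimum -5 at index 4, swap -> [-6, -5, 36, 36, 34, 21]
Pass 3: Select minimum 21 at index 5, swap -> [-6, -5, 21, 36, 34, 36]
Pass 4: Select minimum 34 at index 4, swap -> [-6, -5, 21, 34, 36, 36]


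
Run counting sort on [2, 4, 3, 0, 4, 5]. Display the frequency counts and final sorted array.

Count array: [1, 0, 1, 1, 2, 1]
(count[i] = number of elements equal to i)
Cumulative count: [1, 1, 2, 3, 5, 6]
Sorted: [0, 2, 3, 4, 4, 5]


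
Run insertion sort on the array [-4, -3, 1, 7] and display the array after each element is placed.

First element -4 is already 'sorted'
Insert -3: shifted 0 elements -> [-4, -3, 1, 7]
Insert 1: shifted 0 elements -> [-4, -3, 1, 7]
Insert 7: shifted 0 elements -> [-4, -3, 1, 7]


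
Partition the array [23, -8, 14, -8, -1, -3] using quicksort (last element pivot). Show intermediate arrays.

Partition 1: pivot=-3 at index 2 -> [-8, -8, -3, 23, -1, 14]
Partition 2: pivot=-8 at index 1 -> [-8, -8, -3, 23, -1, 14]
Partition 3: pivot=14 at index 4 -> [-8, -8, -3, -1, 14, 23]


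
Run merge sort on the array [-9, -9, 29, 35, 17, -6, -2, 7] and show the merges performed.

Divide and conquer:
  Merge [-9] + [-9] -> [-9, -9]
  Merge [29] + [35] -> [29, 35]
  Merge [-9, -9] + [29, 35] -> [-9, -9, 29, 35]
  Merge [17] + [-6] -> [-6, 17]
  Merge [-2] + [7] -> [-2, 7]
  Merge [-6, 17] + [-2, 7] -> [-6, -2, 7, 17]
  Merge [-9, -9, 29, 35] + [-6, -2, 7, 17] -> [-9, -9, -6, -2, 7, 17, 29, 35]


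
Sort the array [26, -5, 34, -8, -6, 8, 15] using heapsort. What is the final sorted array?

Build heap: [34, -5, 26, -8, -6, 8, 15]
Extract 34: [26, -5, 15, -8, -6, 8, 34]
Extract 26: [15, -5, 8, -8, -6, 26, 34]
Extract 15: [8, -5, -6, -8, 15, 26, 34]
Extract 8: [-5, -8, -6, 8, 15, 26, 34]
Extract -5: [-6, -8, -5, 8, 15, 26, 34]
Extract -6: [-8, -6, -5, 8, 15, 26, 34]


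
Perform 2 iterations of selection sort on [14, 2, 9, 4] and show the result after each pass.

Pass 1: Select minimum 2 at index 1, swap -> [2, 14, 9, 4]
Pass 2: Select minimum 4 at index 3, swap -> [2, 4, 9, 14]


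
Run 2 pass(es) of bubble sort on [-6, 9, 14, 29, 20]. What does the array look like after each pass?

After pass 1: [-6, 9, 14, 20, 29] (1 swaps)
After pass 2: [-6, 9, 14, 20, 29] (0 swaps)
Total swaps: 1


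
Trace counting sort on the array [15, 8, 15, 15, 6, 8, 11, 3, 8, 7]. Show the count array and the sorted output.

Count array: [0, 0, 0, 1, 0, 0, 1, 1, 3, 0, 0, 1, 0, 0, 0, 3]
(count[i] = number of elements equal to i)
Cumulative count: [0, 0, 0, 1, 1, 1, 2, 3, 6, 6, 6, 7, 7, 7, 7, 10]
Sorted: [3, 6, 7, 8, 8, 8, 11, 15, 15, 15]


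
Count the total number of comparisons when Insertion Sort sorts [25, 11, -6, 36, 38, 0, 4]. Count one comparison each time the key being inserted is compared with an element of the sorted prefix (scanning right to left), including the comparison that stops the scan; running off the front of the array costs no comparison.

Insert 11: 25 > 11 (shift), reached front = 1 comparison(s) -> [11, 25, -6, 36, 38, 0, 4]
Insert -6: 25 > -6 (shift), 11 > -6 (shift), reached front = 2 comparison(s) -> [-6, 11, 25, 36, 38, 0, 4]
Insert 36: 25 <= 36 (stop) = 1 comparison(s) -> [-6, 11, 25, 36, 38, 0, 4]
Insert 38: 36 <= 38 (stop) = 1 comparison(s) -> [-6, 11, 25, 36, 38, 0, 4]
Insert 0: 38 > 0 (shift), 36 > 0 (shift), 25 > 0 (shift), 11 > 0 (shift), -6 <= 0 (stop) = 5 comparison(s) -> [-6, 0, 11, 25, 36, 38, 4]
Insert 4: 38 > 4 (shift), 36 > 4 (shift), 25 > 4 (shift), 11 > 4 (shift), 0 <= 4 (stop) = 5 comparison(s) -> [-6, 0, 4, 11, 25, 36, 38]
Total comparisons: 1 + 2 + 1 + 1 + 5 + 5 = 15


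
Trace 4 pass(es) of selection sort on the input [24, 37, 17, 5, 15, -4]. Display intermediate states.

Pass 1: Select minimum -4 at index 5, swap -> [-4, 37, 17, 5, 15, 24]
Pass 2: Select minimum 5 at index 3, swap -> [-4, 5, 17, 37, 15, 24]
Pass 3: Select minimum 15 at index 4, swap -> [-4, 5, 15, 37, 17, 24]
Pass 4: Select minimum 17 at index 4, swap -> [-4, 5, 15, 17, 37, 24]


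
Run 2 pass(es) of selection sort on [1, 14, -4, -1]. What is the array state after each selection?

Pass 1: Select minimum -4 at index 2, swap -> [-4, 14, 1, -1]
Pass 2: Select minimum -1 at index 3, swap -> [-4, -1, 1, 14]


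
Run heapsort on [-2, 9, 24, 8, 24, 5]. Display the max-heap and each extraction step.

Build heap: [24, 9, 24, 8, -2, 5]
Extract 24: [24, 9, 5, 8, -2, 24]
Extract 24: [9, 8, 5, -2, 24, 24]
Extract 9: [8, -2, 5, 9, 24, 24]
Extract 8: [5, -2, 8, 9, 24, 24]
Extract 5: [-2, 5, 8, 9, 24, 24]


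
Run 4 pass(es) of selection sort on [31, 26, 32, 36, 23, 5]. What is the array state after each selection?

Pass 1: Select minimum 5 at index 5, swap -> [5, 26, 32, 36, 23, 31]
Pass 2: Select minimum 23 at index 4, swap -> [5, 23, 32, 36, 26, 31]
Pass 3: Select minimum 26 at index 4, swap -> [5, 23, 26, 36, 32, 31]
Pass 4: Select minimum 31 at index 5, swap -> [5, 23, 26, 31, 32, 36]


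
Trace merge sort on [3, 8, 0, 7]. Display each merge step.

Divide and conquer:
  Merge [3] + [8] -> [3, 8]
  Merge [0] + [7] -> [0, 7]
  Merge [3, 8] + [0, 7] -> [0, 3, 7, 8]


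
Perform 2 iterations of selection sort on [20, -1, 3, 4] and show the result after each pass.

Pass 1: Select minimum -1 at index 1, swap -> [-1, 20, 3, 4]
Pass 2: Select minimum 3 at index 2, swap -> [-1, 3, 20, 4]


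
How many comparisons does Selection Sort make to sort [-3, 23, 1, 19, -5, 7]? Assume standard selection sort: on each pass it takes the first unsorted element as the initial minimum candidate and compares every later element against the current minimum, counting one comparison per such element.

Pass 1: scan indices 1..5 for the minimum = 5 comparison(s); min is -5, place at index 0 -> [-5, 23, 1, 19, -3, 7]
Pass 2: scan indices 2..5 for the minimum = 4 comparison(s); min is -3, place at index 1 -> [-5, -3, 1, 19, 23, 7]
Pass 3: scan indices 3..5 for the minimum = 3 comparison(s); min is 1, place at index 2 -> [-5, -3, 1, 19, 23, 7]
Pass 4: scan indices 4..5 for the minimum = 2 comparison(s); min is 7, place at index 3 -> [-5, -3, 1, 7, 23, 19]
Pass 5: scan indices 5..5 for the minimum = 1 comparison(s); min is 19, place at index 4 -> [-5, -3, 1, 7, 19, 23]
Selection sort always scans the whole unsorted suffix, so the count is (n-1) + (n-2) + ... + 1 = n(n-1)/2 = 6*5/2 = 15 regardless of the input order.
Total comparisons: 5 + 4 + 3 + 2 + 1 = 15


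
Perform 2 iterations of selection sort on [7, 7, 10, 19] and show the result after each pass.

Pass 1: Select minimum 7 at index 0, swap -> [7, 7, 10, 19]
Pass 2: Select minimum 7 at index 1, swap -> [7, 7, 10, 19]


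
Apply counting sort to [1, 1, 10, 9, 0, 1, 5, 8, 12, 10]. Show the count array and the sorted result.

Count array: [1, 3, 0, 0, 0, 1, 0, 0, 1, 1, 2, 0, 1]
(count[i] = number of elements equal to i)
Cumulative count: [1, 4, 4, 4, 4, 5, 5, 5, 6, 7, 9, 9, 10]
Sorted: [0, 1, 1, 1, 5, 8, 9, 10, 10, 12]


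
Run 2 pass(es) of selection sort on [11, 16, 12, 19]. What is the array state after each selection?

Pass 1: Select minimum 11 at index 0, swap -> [11, 16, 12, 19]
Pass 2: Select minimum 12 at index 2, swap -> [11, 12, 16, 19]


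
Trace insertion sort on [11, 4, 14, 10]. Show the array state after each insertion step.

First element 11 is already 'sorted'
Insert 4: shifted 1 elements -> [4, 11, 14, 10]
Insert 14: shifted 0 elements -> [4, 11, 14, 10]
Insert 10: shifted 2 elements -> [4, 10, 11, 14]


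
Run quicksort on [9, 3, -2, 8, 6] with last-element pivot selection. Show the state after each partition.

Partition 1: pivot=6 at index 2 -> [3, -2, 6, 8, 9]
Partition 2: pivot=-2 at index 0 -> [-2, 3, 6, 8, 9]
Partition 3: pivot=9 at index 4 -> [-2, 3, 6, 8, 9]


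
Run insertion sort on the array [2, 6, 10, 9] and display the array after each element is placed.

First element 2 is already 'sorted'
Insert 6: shifted 0 elements -> [2, 6, 10, 9]
Insert 10: shifted 0 elements -> [2, 6, 10, 9]
Insert 9: shifted 1 elements -> [2, 6, 9, 10]


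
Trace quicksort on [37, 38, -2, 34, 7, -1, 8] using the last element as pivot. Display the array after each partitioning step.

Partition 1: pivot=8 at index 3 -> [-2, 7, -1, 8, 38, 37, 34]
Partition 2: pivot=-1 at index 1 -> [-2, -1, 7, 8, 38, 37, 34]
Partition 3: pivot=34 at index 4 -> [-2, -1, 7, 8, 34, 37, 38]
Partition 4: pivot=38 at index 6 -> [-2, -1, 7, 8, 34, 37, 38]


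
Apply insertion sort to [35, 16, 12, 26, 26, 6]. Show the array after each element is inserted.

First element 35 is already 'sorted'
Insert 16: shifted 1 elements -> [16, 35, 12, 26, 26, 6]
Insert 12: shifted 2 elements -> [12, 16, 35, 26, 26, 6]
Insert 26: shifted 1 elements -> [12, 16, 26, 35, 26, 6]
Insert 26: shifted 1 elements -> [12, 16, 26, 26, 35, 6]
Insert 6: shifted 5 elements -> [6, 12, 16, 26, 26, 35]


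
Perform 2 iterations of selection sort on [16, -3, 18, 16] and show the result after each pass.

Pass 1: Select minimum -3 at index 1, swap -> [-3, 16, 18, 16]
Pass 2: Select minimum 16 at index 1, swap -> [-3, 16, 18, 16]


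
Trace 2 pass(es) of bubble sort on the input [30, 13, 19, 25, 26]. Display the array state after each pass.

After pass 1: [13, 19, 25, 26, 30] (4 swaps)
After pass 2: [13, 19, 25, 26, 30] (0 swaps)
Total swaps: 4


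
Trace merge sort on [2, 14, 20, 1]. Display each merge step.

Divide and conquer:
  Merge [2] + [14] -> [2, 14]
  Merge [20] + [1] -> [1, 20]
  Merge [2, 14] + [1, 20] -> [1, 2, 14, 20]


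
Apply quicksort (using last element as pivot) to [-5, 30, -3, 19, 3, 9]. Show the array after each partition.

Partition 1: pivot=9 at index 3 -> [-5, -3, 3, 9, 30, 19]
Partition 2: pivot=3 at index 2 -> [-5, -3, 3, 9, 30, 19]
Partition 3: pivot=-3 at index 1 -> [-5, -3, 3, 9, 30, 19]
Partition 4: pivot=19 at index 4 -> [-5, -3, 3, 9, 19, 30]


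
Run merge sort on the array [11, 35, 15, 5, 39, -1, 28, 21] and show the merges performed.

Divide and conquer:
  Merge [11] + [35] -> [11, 35]
  Merge [15] + [5] -> [5, 15]
  Merge [11, 35] + [5, 15] -> [5, 11, 15, 35]
  Merge [39] + [-1] -> [-1, 39]
  Merge [28] + [21] -> [21, 28]
  Merge [-1, 39] + [21, 28] -> [-1, 21, 28, 39]
  Merge [5, 11, 15, 35] + [-1, 21, 28, 39] -> [-1, 5, 11, 15, 21, 28, 35, 39]


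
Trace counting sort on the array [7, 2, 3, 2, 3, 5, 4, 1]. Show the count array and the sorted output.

Count array: [0, 1, 2, 2, 1, 1, 0, 1]
(count[i] = number of elements equal to i)
Cumulative count: [0, 1, 3, 5, 6, 7, 7, 8]
Sorted: [1, 2, 2, 3, 3, 4, 5, 7]


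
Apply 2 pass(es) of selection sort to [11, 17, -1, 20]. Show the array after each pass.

Pass 1: Select minimum -1 at index 2, swap -> [-1, 17, 11, 20]
Pass 2: Select minimum 11 at index 2, swap -> [-1, 11, 17, 20]


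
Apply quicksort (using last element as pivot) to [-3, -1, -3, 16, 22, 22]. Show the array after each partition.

Partition 1: pivot=22 at index 5 -> [-3, -1, -3, 16, 22, 22]
Partition 2: pivot=22 at index 4 -> [-3, -1, -3, 16, 22, 22]
Partition 3: pivot=16 at index 3 -> [-3, -1, -3, 16, 22, 22]
Partition 4: pivot=-3 at index 1 -> [-3, -3, -1, 16, 22, 22]


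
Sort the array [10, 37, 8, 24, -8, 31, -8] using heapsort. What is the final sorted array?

Build heap: [37, 24, 31, 10, -8, 8, -8]
Extract 37: [31, 24, 8, 10, -8, -8, 37]
Extract 31: [24, 10, 8, -8, -8, 31, 37]
Extract 24: [10, -8, 8, -8, 24, 31, 37]
Extract 10: [8, -8, -8, 10, 24, 31, 37]
Extract 8: [-8, -8, 8, 10, 24, 31, 37]
Extract -8: [-8, -8, 8, 10, 24, 31, 37]


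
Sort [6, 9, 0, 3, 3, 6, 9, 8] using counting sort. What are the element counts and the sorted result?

Count array: [1, 0, 0, 2, 0, 0, 2, 0, 1, 2]
(count[i] = number of elements equal to i)
Cumulative count: [1, 1, 1, 3, 3, 3, 5, 5, 6, 8]
Sorted: [0, 3, 3, 6, 6, 8, 9, 9]


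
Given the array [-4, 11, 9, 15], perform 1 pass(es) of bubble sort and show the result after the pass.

After pass 1: [-4, 9, 11, 15] (1 swaps)
Total swaps: 1


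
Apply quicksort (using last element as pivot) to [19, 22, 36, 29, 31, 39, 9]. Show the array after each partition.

Partition 1: pivot=9 at index 0 -> [9, 22, 36, 29, 31, 39, 19]
Partition 2: pivot=19 at index 1 -> [9, 19, 36, 29, 31, 39, 22]
Partition 3: pivot=22 at index 2 -> [9, 19, 22, 29, 31, 39, 36]
Partition 4: pivot=36 at index 5 -> [9, 19, 22, 29, 31, 36, 39]
Partition 5: pivot=31 at index 4 -> [9, 19, 22, 29, 31, 36, 39]


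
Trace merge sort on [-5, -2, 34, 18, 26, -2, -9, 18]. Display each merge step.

Divide and conquer:
  Merge [-5] + [-2] -> [-5, -2]
  Merge [34] + [18] -> [18, 34]
  Merge [-5, -2] + [18, 34] -> [-5, -2, 18, 34]
  Merge [26] + [-2] -> [-2, 26]
  Merge [-9] + [18] -> [-9, 18]
  Merge [-2, 26] + [-9, 18] -> [-9, -2, 18, 26]
  Merge [-5, -2, 18, 34] + [-9, -2, 18, 26] -> [-9, -5, -2, -2, 18, 18, 26, 34]
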